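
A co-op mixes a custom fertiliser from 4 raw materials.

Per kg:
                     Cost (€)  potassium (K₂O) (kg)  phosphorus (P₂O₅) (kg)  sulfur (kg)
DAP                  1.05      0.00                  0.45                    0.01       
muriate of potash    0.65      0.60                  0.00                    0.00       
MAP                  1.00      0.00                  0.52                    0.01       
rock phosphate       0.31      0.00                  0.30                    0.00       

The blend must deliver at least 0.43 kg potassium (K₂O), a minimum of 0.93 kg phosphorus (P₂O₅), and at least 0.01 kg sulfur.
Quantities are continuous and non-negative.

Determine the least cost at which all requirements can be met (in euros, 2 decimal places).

Treat it as an LP. Let x1 = kg of DAP, x2 = kg of muriate of potash, x3 = kg of MAP, x4 = kg of rock phosphate.
Minimise 1.05x1 + 0.65x2 + 1x3 + 0.31x4 s.t.:
  0.6x2 ≥ 0.43   (potassium (K₂O))
  0.45x1 + 0.52x3 + 0.3x4 ≥ 0.93   (phosphorus (P₂O₅))
  0.01x1 + 0.01x3 ≥ 0.01   (sulfur)
  x1, x2, x3, x4 ≥ 0.
At the optimum only muriate of potash, MAP, rock phosphate are positive (DAP = 0). The potassium (K₂O), phosphorus (P₂O₅), sulfur requirements are met with equality.
So muriate of potash = 0.7167 kg, MAP = 1 kg, rock phosphate = 1.367 kg.
Objective = 0.65·0.7167 + 1·1 + 0.31·1.367 = 1.8896.

€1.89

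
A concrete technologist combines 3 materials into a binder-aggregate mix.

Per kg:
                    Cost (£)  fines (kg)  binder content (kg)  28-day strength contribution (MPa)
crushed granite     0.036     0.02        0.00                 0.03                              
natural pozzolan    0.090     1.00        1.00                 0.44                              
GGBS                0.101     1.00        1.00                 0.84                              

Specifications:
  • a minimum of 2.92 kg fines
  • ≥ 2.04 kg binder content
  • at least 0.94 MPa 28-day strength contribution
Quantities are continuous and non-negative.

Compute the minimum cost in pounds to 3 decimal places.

£0.263

This is a linear program. Let x1 = kg of crushed granite, x2 = kg of natural pozzolan, x3 = kg of GGBS.
min 0.036x1 + 0.09x2 + 0.101x3 s.t.:
  0.02x1 + 1x2 + 1x3 ≥ 2.92   (fines)
  1x2 + 1x3 ≥ 2.04   (binder content)
  0.03x1 + 0.44x2 + 0.84x3 ≥ 0.94   (28-day strength contribution)
  x1, x2, x3 ≥ 0.
The minimum-cost mix takes nothing from crushed granite, GGBS — only natural pozzolan. Binding constraint: fines.
Solving gives x2 = 2.92.
Total cost: 0.09·2.92 = 0.26280.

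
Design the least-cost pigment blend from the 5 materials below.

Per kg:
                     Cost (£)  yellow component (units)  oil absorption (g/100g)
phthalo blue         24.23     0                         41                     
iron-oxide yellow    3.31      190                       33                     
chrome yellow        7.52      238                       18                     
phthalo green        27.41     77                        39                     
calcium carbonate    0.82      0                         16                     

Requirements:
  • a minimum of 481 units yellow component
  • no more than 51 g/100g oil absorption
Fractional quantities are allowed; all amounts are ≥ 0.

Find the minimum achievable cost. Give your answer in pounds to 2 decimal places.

£13.08

Let x1 = kg of phthalo blue, x2 = kg of iron-oxide yellow, x3 = kg of chrome yellow, x4 = kg of phthalo green, x5 = kg of calcium carbonate.
Minimize 24.23x1 + 3.31x2 + 7.52x3 + 27.41x4 + 0.82x5 s.t.:
  190x2 + 238x3 + 77x4 ≥ 481   (yellow component)
  41x1 + 33x2 + 18x3 + 39x4 + 16x5 ≤ 51   (oil absorption)
  x1, x2, x3, x4, x5 ≥ 0.
The cheapest feasible vertex uses only iron-oxide yellow, chrome yellow; phthalo blue, phthalo green, calcium carbonate are not used. There the yellow component and oil absorption constraints are tight.
So iron-oxide yellow = 0.7848 kg, chrome yellow = 1.394 kg.
Cost = 3.31·0.7848 + 7.52·1.394 = 13.0806.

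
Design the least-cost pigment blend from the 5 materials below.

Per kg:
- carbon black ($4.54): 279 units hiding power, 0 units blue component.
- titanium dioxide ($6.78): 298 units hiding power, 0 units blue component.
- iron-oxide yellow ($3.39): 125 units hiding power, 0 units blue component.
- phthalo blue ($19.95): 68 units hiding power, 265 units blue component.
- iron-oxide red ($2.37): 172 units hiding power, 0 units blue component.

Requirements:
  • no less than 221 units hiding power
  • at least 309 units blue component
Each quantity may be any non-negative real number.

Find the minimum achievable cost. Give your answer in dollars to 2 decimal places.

This is a linear program. Let x1 = kg of carbon black, x2 = kg of titanium dioxide, x3 = kg of iron-oxide yellow, x4 = kg of phthalo blue, x5 = kg of iron-oxide red.
Minimise 4.54x1 + 6.78x2 + 3.39x3 + 19.95x4 + 2.37x5 subject to:
  279x1 + 298x2 + 125x3 + 68x4 + 172x5 ≥ 221   (hiding power)
  265x4 ≥ 309   (blue component)
  x1, x2, x3, x4, x5 ≥ 0.
The minimum-cost mix takes nothing from carbon black, titanium dioxide, iron-oxide yellow — only phthalo blue, iron-oxide red. The hiding power and blue component requirements are met with equality.
Solving gives x4 = 1.16604, x5 = 0.823892.
Total cost: 19.95·1.16604 + 2.37·0.823892 = 25.2151.

$25.22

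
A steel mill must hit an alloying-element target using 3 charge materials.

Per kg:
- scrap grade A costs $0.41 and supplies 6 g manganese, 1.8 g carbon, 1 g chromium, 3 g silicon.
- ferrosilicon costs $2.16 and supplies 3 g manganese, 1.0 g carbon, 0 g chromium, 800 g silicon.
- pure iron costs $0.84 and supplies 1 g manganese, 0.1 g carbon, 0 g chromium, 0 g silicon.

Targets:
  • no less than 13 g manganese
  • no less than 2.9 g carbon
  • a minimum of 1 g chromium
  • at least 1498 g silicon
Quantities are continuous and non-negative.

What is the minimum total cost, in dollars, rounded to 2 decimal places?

$4.54

Treat it as an LP. Let x1 = kg of scrap grade A, x2 = kg of ferrosilicon, x3 = kg of pure iron.
min 0.41x1 + 2.16x2 + 0.84x3 s.t.:
  6x1 + 3x2 + 1x3 ≥ 13   (manganese)
  1.8x1 + 1x2 + 0.1x3 ≥ 2.9   (carbon)
  1x1 ≥ 1   (chromium)
  3x1 + 800x2 ≥ 1498   (silicon)
  x1, x2, x3 ≥ 0.
At the optimum only scrap grade A, ferrosilicon are positive (pure iron = 0). There the manganese and silicon constraints are tight.
Optimal quantities: scrap grade A = 1.233 kg, ferrosilicon = 1.868 kg.
Objective = 0.41·1.233 + 2.16·1.868 = 4.5404.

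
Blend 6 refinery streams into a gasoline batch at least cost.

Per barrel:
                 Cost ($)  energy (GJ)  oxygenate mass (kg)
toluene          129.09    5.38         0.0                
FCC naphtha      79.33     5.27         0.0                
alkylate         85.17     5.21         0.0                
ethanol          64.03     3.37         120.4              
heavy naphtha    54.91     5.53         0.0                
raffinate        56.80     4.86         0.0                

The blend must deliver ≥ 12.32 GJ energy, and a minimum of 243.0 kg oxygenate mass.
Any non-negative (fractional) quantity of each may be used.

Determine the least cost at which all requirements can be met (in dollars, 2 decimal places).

Let x1 = barrels of toluene, x2 = barrels of FCC naphtha, x3 = barrels of alkylate, x4 = barrels of ethanol, x5 = barrels of heavy naphtha, x6 = barrels of raffinate.
Minimise 129.09x1 + 79.33x2 + 85.17x3 + 64.03x4 + 54.91x5 + 56.8x6 subject to:
  5.38x1 + 5.27x2 + 5.21x3 + 3.37x4 + 5.53x5 + 4.86x6 ≥ 12.32   (energy)
  120.4x4 ≥ 243   (oxygenate mass)
  x1, x2, x3, x4, x5, x6 ≥ 0.
The cheapest feasible vertex uses only ethanol, heavy naphtha; toluene, FCC naphtha, alkylate, raffinate are not used. Binding constraints: energy and oxygenate mass.
So ethanol = 2.0183 barrels, heavy naphtha = 0.99791 barrels.
Total cost: 64.03·2.0183 + 54.91·0.99791 = 184.0270.

$184.03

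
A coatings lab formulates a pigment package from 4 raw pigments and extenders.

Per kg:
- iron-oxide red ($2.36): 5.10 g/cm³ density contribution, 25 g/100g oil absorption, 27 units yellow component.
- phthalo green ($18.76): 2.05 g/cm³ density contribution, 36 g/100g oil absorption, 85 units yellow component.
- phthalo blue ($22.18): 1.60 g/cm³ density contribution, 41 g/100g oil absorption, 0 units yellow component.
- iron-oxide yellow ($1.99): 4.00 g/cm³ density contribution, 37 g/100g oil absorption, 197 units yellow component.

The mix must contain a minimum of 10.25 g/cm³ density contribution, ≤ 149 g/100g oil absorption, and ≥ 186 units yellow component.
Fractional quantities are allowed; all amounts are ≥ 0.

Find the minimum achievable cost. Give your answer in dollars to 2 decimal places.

$4.85

Set it up as a linear program. Let x1 = kg of iron-oxide red, x2 = kg of phthalo green, x3 = kg of phthalo blue, x4 = kg of iron-oxide yellow.
min 2.36x1 + 18.76x2 + 22.18x3 + 1.99x4 subject to:
  5.1x1 + 2.05x2 + 1.6x3 + 4x4 ≥ 10.25   (density contribution)
  25x1 + 36x2 + 41x3 + 37x4 ≤ 149   (oil absorption)
  27x1 + 85x2 + 197x4 ≥ 186   (yellow component)
  x1, x2, x3, x4 ≥ 0.
At the optimum only iron-oxide red, iron-oxide yellow are positive (phthalo green, phthalo blue = 0). The density contribution and yellow component requirements are met with equality.
Optimal quantities: iron-oxide red = 1.422 kg, iron-oxide yellow = 0.7492 kg.
Objective = 2.36·1.422 + 1.99·0.7492 = 4.8468.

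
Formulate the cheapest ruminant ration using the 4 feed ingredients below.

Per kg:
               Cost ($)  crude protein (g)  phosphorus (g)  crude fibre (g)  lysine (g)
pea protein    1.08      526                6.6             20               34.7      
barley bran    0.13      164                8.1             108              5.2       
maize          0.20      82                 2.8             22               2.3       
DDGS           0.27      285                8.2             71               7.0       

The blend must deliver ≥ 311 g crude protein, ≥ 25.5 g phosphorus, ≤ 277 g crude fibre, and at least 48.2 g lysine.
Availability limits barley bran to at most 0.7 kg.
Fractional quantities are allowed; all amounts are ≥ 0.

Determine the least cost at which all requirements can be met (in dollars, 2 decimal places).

Treat it as an LP. Let x1 = kg of pea protein, x2 = kg of barley bran, x3 = kg of maize, x4 = kg of DDGS.
Minimise 1.08x1 + 0.13x2 + 0.2x3 + 0.27x4 s.t.:
  526x1 + 164x2 + 82x3 + 285x4 ≥ 311   (crude protein)
  6.6x1 + 8.1x2 + 2.8x3 + 8.2x4 ≥ 25.5   (phosphorus)
  20x1 + 108x2 + 22x3 + 71x4 ≤ 277   (crude fibre)
  34.7x1 + 5.2x2 + 2.3x3 + 7x4 ≥ 48.2   (lysine)
  x2 ≤ 0.7
  x1, x2, x3, x4 ≥ 0.
The optimal basis is {pea protein, barley bran, DDGS}; maize drops out. Binding constraints: phosphorus, lysine, the barley bran cap.
So pea protein = 0.9507 kg, barley bran = 0.7 kg, DDGS = 1.653 kg.
Total cost: 1.08·0.9507 + 0.13·0.7 + 0.27·1.653 = 1.5641.

$1.56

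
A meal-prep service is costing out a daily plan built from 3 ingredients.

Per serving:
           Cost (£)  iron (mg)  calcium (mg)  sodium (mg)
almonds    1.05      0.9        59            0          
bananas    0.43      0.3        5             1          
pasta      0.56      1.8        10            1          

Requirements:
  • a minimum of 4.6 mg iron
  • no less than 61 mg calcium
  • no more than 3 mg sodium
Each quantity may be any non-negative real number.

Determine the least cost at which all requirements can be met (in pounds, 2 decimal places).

Set it up as a linear program. Let x1 = servings of almonds, x2 = servings of bananas, x3 = servings of pasta.
Minimize 1.05x1 + 0.43x2 + 0.56x3 s.t.:
  0.9x1 + 0.3x2 + 1.8x3 ≥ 4.6   (iron)
  59x1 + 5x2 + 10x3 ≥ 61   (calcium)
  1x2 + 1x3 ≤ 3   (sodium)
  x1, x2, x3 ≥ 0.
At the optimum only almonds, pasta are positive (bananas = 0). There the iron and calcium constraints are tight.
Solving gives x1 = 0.6564, x3 = 2.227.
Hence cost = 1.05·0.6564 + 0.56·2.227 = £1.9363.

£1.94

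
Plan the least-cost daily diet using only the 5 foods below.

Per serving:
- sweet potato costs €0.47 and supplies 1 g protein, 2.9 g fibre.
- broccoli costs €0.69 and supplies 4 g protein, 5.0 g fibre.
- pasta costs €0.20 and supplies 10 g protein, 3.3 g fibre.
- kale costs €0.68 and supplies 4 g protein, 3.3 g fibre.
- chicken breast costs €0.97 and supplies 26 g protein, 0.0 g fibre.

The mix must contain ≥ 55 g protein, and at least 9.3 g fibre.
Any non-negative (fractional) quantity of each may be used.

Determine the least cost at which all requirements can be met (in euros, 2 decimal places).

This is a linear program. Let x1 = servings of sweet potato, x2 = servings of broccoli, x3 = servings of pasta, x4 = servings of kale, x5 = servings of chicken breast.
Minimise 0.47x1 + 0.69x2 + 0.2x3 + 0.68x4 + 0.97x5 with:
  1x1 + 4x2 + 10x3 + 4x4 + 26x5 ≥ 55   (protein)
  2.9x1 + 5x2 + 3.3x3 + 3.3x4 ≥ 9.3   (fibre)
  x1, x2, x3, x4, x5 ≥ 0.
The minimum-cost mix takes nothing from sweet potato, broccoli, kale, chicken breast — only pasta. Binding constraint: protein.
Optimal quantities: pasta = 5.5 servings.
Total cost: 0.2·5.5 = 1.1000.

€1.10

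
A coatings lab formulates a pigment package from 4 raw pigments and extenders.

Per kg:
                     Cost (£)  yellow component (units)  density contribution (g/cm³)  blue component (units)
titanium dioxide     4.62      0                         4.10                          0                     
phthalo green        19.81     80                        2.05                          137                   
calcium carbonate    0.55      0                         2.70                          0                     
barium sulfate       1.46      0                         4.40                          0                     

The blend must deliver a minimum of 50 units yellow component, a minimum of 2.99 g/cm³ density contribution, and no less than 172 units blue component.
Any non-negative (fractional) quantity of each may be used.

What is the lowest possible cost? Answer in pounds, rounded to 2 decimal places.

£24.96

Set it up as a linear program. Let x1 = kg of titanium dioxide, x2 = kg of phthalo green, x3 = kg of calcium carbonate, x4 = kg of barium sulfate.
min 4.62x1 + 19.81x2 + 0.55x3 + 1.46x4 s.t.:
  80x2 ≥ 50   (yellow component)
  4.1x1 + 2.05x2 + 2.7x3 + 4.4x4 ≥ 2.99   (density contribution)
  137x2 ≥ 172   (blue component)
  x1, x2, x3, x4 ≥ 0.
The optimal basis is {phthalo green, calcium carbonate}; titanium dioxide, barium sulfate drop out. The density contribution and blue component requirements are met with equality.
So phthalo green = 1.2555 kg, calcium carbonate = 0.15418 kg.
Cost = 19.81·1.2555 + 0.55·0.15418 = 24.9563.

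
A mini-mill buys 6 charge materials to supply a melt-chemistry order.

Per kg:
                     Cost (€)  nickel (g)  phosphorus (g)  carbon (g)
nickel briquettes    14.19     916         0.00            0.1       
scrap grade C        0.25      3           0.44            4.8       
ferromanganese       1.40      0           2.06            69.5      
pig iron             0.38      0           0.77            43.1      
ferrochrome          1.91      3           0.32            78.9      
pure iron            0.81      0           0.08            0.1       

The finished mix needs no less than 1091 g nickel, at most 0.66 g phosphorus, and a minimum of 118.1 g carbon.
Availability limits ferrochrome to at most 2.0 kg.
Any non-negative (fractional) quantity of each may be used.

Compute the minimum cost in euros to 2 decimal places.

€19.49

Let x1 = kg of nickel briquettes, x2 = kg of scrap grade C, x3 = kg of ferromanganese, x4 = kg of pig iron, x5 = kg of ferrochrome, x6 = kg of pure iron.
Minimize 14.19x1 + 0.25x2 + 1.4x3 + 0.38x4 + 1.91x5 + 0.81x6 with:
  916x1 + 3x2 + 3x5 ≥ 1091   (nickel)
  0.44x2 + 2.06x3 + 0.77x4 + 0.32x5 + 0.08x6 ≤ 0.66   (phosphorus)
  0.1x1 + 4.8x2 + 69.5x3 + 43.1x4 + 78.9x5 + 0.1x6 ≥ 118.1   (carbon)
  x5 ≤ 2
  x1, x2, x3, x4, x5, x6 ≥ 0.
The optimal basis is {nickel briquettes, pig iron, ferrochrome}; scrap grade C, ferromanganese, pure iron drop out. There the nickel, phosphorus, carbon constraints are tight.
Optimal quantities: nickel briquettes = 1.1867 kg, pig iron = 0.30493 kg, ferrochrome = 1.3288 kg.
Hence cost = 14.19·1.1867 + 0.38·0.30493 + 1.91·1.3288 = €19.4932.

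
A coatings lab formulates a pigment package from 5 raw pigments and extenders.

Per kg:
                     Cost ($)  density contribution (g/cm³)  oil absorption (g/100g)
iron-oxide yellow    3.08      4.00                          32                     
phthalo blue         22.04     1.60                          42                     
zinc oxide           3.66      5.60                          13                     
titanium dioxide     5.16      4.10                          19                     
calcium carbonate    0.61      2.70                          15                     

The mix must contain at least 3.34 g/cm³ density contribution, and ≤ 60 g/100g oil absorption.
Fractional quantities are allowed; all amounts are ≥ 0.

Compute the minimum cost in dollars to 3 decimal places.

This is a linear program. Let x1 = kg of iron-oxide yellow, x2 = kg of phthalo blue, x3 = kg of zinc oxide, x4 = kg of titanium dioxide, x5 = kg of calcium carbonate.
min 3.08x1 + 22.04x2 + 3.66x3 + 5.16x4 + 0.61x5 subject to:
  4x1 + 1.6x2 + 5.6x3 + 4.1x4 + 2.7x5 ≥ 3.34   (density contribution)
  32x1 + 42x2 + 13x3 + 19x4 + 15x5 ≤ 60   (oil absorption)
  x1, x2, x3, x4, x5 ≥ 0.
The minimum-cost mix takes nothing from iron-oxide yellow, phthalo blue, zinc oxide, titanium dioxide — only calcium carbonate. The density contribution requirement is met with equality.
That vertex is x5 = 1.237.
Objective = 0.61·1.237 = 0.75457.

$0.755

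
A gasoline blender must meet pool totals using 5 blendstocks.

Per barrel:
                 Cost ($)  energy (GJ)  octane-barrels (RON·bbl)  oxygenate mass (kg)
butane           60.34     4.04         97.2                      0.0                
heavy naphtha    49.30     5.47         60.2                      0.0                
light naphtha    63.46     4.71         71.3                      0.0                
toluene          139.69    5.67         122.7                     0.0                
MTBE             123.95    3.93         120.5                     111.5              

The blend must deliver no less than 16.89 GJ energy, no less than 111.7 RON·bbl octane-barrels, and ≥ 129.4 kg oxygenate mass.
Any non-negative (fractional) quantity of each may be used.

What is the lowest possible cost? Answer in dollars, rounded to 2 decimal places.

Set it up as a linear program. Let x1 = barrels of butane, x2 = barrels of heavy naphtha, x3 = barrels of light naphtha, x4 = barrels of toluene, x5 = barrels of MTBE.
Minimize 60.34x1 + 49.3x2 + 63.46x3 + 139.69x4 + 123.95x5 with:
  4.04x1 + 5.47x2 + 4.71x3 + 5.67x4 + 3.93x5 ≥ 16.89   (energy)
  97.2x1 + 60.2x2 + 71.3x3 + 122.7x4 + 120.5x5 ≥ 111.7   (octane-barrels)
  111.5x5 ≥ 129.4   (oxygenate mass)
  x1, x2, x3, x4, x5 ≥ 0.
The cheapest feasible vertex uses only heavy naphtha, MTBE; butane, light naphtha, toluene are not used. The energy and oxygenate mass requirements are met with equality.
So heavy naphtha = 2.25395 barrels, MTBE = 1.16054 barrels.
Hence cost = 49.3·2.25395 + 123.95·1.16054 = $254.9687.

$254.97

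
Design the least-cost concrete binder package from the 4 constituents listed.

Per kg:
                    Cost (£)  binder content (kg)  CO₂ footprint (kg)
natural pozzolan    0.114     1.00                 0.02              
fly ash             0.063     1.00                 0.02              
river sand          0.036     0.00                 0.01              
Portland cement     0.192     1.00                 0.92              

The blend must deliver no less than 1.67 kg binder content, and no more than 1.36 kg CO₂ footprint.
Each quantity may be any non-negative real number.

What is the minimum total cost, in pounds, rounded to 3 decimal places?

Treat it as an LP. Let x1 = kg of natural pozzolan, x2 = kg of fly ash, x3 = kg of river sand, x4 = kg of Portland cement.
min 0.114x1 + 0.063x2 + 0.036x3 + 0.192x4 s.t.:
  1x1 + 1x2 + 1x4 ≥ 1.67   (binder content)
  0.02x1 + 0.02x2 + 0.01x3 + 0.92x4 ≤ 1.36   (CO₂ footprint)
  x1, x2, x3, x4 ≥ 0.
The optimal basis is {fly ash}; natural pozzolan, river sand, Portland cement drop out. There the binder content constraint is tight.
Optimal quantities: fly ash = 1.67 kg.
Hence cost = 0.063·1.67 = £0.10521.

£0.105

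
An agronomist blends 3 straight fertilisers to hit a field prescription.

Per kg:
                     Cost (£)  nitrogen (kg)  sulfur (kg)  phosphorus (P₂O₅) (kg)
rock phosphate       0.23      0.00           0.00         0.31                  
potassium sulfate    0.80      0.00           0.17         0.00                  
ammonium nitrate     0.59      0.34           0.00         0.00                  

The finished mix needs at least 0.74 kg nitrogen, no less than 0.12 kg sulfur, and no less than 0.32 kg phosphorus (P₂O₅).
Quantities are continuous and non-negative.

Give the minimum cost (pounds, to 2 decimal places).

Treat it as an LP. Let x1 = kg of rock phosphate, x2 = kg of potassium sulfate, x3 = kg of ammonium nitrate.
Minimize 0.23x1 + 0.8x2 + 0.59x3 s.t.:
  0.34x3 ≥ 0.74   (nitrogen)
  0.17x2 ≥ 0.12   (sulfur)
  0.31x1 ≥ 0.32   (phosphorus (P₂O₅))
  x1, x2, x3 ≥ 0.
The optimal mix uses every input. There the nitrogen, sulfur, phosphorus (P₂O₅) constraints are tight.
That vertex is x1 = 1.032, x2 = 0.7059, x3 = 2.176.
Total cost: 0.23·1.032 + 0.8·0.7059 + 0.59·2.176 = 2.0859.

£2.09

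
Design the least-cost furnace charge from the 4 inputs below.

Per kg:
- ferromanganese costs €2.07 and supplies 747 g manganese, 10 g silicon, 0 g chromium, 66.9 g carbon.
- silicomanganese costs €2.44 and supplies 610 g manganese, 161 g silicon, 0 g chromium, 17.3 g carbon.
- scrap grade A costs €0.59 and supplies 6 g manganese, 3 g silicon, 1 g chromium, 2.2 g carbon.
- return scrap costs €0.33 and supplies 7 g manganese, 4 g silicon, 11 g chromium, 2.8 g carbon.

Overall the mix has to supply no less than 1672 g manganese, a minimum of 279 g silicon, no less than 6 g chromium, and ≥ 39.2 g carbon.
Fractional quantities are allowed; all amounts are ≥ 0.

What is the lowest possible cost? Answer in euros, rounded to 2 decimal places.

€6.05

Let x1 = kg of ferromanganese, x2 = kg of silicomanganese, x3 = kg of scrap grade A, x4 = kg of return scrap.
min 2.07x1 + 2.44x2 + 0.59x3 + 0.33x4 s.t.:
  747x1 + 610x2 + 6x3 + 7x4 ≥ 1672   (manganese)
  10x1 + 161x2 + 3x3 + 4x4 ≥ 279   (silicon)
  1x3 + 11x4 ≥ 6   (chromium)
  66.9x1 + 17.3x2 + 2.2x3 + 2.8x4 ≥ 39.2   (carbon)
  x1, x2, x3, x4 ≥ 0.
The cheapest feasible vertex uses only ferromanganese, silicomanganese, return scrap; scrap grade A is not used. Binding constraints: manganese, silicon, chromium.
So ferromanganese = 0.8734 kg, silicomanganese = 1.665 kg, return scrap = 0.5455 kg.
Total cost: 2.07·0.8734 + 2.44·1.665 + 0.33·0.5455 = 6.0506.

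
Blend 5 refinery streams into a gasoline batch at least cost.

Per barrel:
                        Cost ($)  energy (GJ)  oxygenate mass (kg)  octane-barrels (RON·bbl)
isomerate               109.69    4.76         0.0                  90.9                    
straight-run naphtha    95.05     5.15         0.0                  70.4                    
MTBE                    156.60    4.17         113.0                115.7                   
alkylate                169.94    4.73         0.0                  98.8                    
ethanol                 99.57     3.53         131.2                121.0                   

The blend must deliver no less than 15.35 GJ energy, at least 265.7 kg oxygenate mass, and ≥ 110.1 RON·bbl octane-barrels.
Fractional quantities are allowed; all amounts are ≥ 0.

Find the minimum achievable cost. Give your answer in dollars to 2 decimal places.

$353.01

Let x1 = barrels of isomerate, x2 = barrels of straight-run naphtha, x3 = barrels of MTBE, x4 = barrels of alkylate, x5 = barrels of ethanol.
Minimise 109.69x1 + 95.05x2 + 156.6x3 + 169.94x4 + 99.57x5 s.t.:
  4.76x1 + 5.15x2 + 4.17x3 + 4.73x4 + 3.53x5 ≥ 15.35   (energy)
  113x3 + 131.2x5 ≥ 265.7   (oxygenate mass)
  90.9x1 + 70.4x2 + 115.7x3 + 98.8x4 + 121x5 ≥ 110.1   (octane-barrels)
  x1, x2, x3, x4, x5 ≥ 0.
The minimum-cost mix takes nothing from isomerate, MTBE, alkylate — only straight-run naphtha, ethanol. The energy and oxygenate mass requirements are met with equality.
That vertex is x2 = 1.59247, x5 = 2.02515.
Cost = 95.05·1.59247 + 99.57·2.02515 = 353.0085.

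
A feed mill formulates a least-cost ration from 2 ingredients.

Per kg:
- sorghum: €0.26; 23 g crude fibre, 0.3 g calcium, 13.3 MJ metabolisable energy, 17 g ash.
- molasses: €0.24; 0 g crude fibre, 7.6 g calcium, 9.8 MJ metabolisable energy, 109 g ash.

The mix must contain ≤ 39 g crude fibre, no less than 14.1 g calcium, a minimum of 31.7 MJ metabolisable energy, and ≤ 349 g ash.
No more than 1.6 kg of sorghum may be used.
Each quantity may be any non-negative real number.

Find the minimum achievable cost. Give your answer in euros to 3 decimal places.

€0.708

Treat it as an LP. Let x1 = kg of sorghum, x2 = kg of molasses.
Minimize 0.26x1 + 0.24x2 s.t.:
  23x1 ≤ 39   (crude fibre)
  0.3x1 + 7.6x2 ≥ 14.1   (calcium)
  13.3x1 + 9.8x2 ≥ 31.7   (metabolisable energy)
  17x1 + 109x2 ≤ 349   (ash)
  x1 ≤ 1.6
  x1, x2 ≥ 0.
Both inputs are positive at the optimum. There the calcium and metabolisable energy constraints are tight.
Optimal quantities: sorghum = 1.047 kg, molasses = 1.814 kg.
Cost = 0.26·1.047 + 0.24·1.814 = 0.70758.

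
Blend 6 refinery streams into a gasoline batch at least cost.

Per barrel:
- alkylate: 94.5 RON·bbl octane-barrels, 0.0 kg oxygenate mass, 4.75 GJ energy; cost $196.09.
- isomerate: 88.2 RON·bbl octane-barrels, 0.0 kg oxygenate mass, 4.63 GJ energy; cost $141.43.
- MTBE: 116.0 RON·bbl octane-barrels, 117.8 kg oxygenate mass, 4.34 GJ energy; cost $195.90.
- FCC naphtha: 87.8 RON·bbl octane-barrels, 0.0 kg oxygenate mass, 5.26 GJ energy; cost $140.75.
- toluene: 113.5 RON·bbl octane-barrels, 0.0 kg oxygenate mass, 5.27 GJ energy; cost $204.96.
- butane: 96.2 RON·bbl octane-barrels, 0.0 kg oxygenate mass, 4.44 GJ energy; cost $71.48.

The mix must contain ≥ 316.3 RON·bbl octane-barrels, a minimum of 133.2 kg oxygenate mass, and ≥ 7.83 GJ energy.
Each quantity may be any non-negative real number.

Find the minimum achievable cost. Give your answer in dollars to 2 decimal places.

This is a linear program. Let x1 = barrels of alkylate, x2 = barrels of isomerate, x3 = barrels of MTBE, x4 = barrels of FCC naphtha, x5 = barrels of toluene, x6 = barrels of butane.
Minimise 196.09x1 + 141.43x2 + 195.9x3 + 140.75x4 + 204.96x5 + 71.48x6 s.t.:
  94.5x1 + 88.2x2 + 116x3 + 87.8x4 + 113.5x5 + 96.2x6 ≥ 316.3   (octane-barrels)
  117.8x3 ≥ 133.2   (oxygenate mass)
  4.75x1 + 4.63x2 + 4.34x3 + 5.26x4 + 5.27x5 + 4.44x6 ≥ 7.83   (energy)
  x1, x2, x3, x4, x5, x6 ≥ 0.
The minimum-cost mix takes nothing from alkylate, isomerate, FCC naphtha, toluene — only MTBE, butane. The octane-barrels and oxygenate mass requirements are met with equality.
That vertex is x3 = 1.1307, x6 = 1.9245.
Objective = 195.9·1.1307 + 71.48·1.9245 = 359.0674.

$359.07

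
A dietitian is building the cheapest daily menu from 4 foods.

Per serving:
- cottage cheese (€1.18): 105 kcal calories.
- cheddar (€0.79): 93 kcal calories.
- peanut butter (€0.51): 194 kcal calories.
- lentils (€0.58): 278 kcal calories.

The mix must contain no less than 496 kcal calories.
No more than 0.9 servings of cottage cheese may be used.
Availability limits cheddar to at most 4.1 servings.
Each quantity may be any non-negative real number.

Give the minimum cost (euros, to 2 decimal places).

€1.03

Let x1 = servings of cottage cheese, x2 = servings of cheddar, x3 = servings of peanut butter, x4 = servings of lentils.
min 1.18x1 + 0.79x2 + 0.51x3 + 0.58x4 subject to:
  105x1 + 93x2 + 194x3 + 278x4 ≥ 496   (calories)
  x1 ≤ 0.9
  x2 ≤ 4.1
  x1, x2, x3, x4 ≥ 0.
The optimal basis is {lentils}; cottage cheese, cheddar, peanut butter drop out. Binding constraint: calories.
So lentils = 1.784 servings.
Total cost: 0.58·1.784 = 1.0347.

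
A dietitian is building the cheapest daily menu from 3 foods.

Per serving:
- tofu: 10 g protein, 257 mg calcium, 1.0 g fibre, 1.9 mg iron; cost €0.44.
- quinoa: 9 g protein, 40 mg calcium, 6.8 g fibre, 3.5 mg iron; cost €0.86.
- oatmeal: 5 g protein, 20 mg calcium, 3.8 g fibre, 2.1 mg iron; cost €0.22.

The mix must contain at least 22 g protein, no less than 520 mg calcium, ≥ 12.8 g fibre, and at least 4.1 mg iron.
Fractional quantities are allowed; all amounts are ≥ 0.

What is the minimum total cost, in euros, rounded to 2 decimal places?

€1.43

This is a linear program. Let x1 = servings of tofu, x2 = servings of quinoa, x3 = servings of oatmeal.
Minimise 0.44x1 + 0.86x2 + 0.22x3 subject to:
  10x1 + 9x2 + 5x3 ≥ 22   (protein)
  257x1 + 40x2 + 20x3 ≥ 520   (calcium)
  1x1 + 6.8x2 + 3.8x3 ≥ 12.8   (fibre)
  1.9x1 + 3.5x2 + 2.1x3 ≥ 4.1   (iron)
  x1, x2, x3 ≥ 0.
The cheapest feasible vertex uses only tofu, oatmeal; quinoa is not used. There the calcium and fibre constraints are tight.
So tofu = 1.798 servings, oatmeal = 2.895 servings.
Total cost: 0.44·1.798 + 0.22·2.895 = 1.4280.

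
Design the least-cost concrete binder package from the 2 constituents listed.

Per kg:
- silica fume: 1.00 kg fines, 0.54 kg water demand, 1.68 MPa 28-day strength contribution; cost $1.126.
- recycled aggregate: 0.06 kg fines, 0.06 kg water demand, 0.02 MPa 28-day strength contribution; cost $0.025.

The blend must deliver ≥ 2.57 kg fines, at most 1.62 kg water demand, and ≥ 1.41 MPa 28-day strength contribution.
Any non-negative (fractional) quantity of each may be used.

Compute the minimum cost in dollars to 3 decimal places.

Set it up as a linear program. Let x1 = kg of silica fume, x2 = kg of recycled aggregate.
Minimize 1.126x1 + 0.025x2 s.t.:
  1x1 + 0.06x2 ≥ 2.57   (fines)
  0.54x1 + 0.06x2 ≤ 1.62   (water demand)
  1.68x1 + 0.02x2 ≥ 1.41   (28-day strength contribution)
  x1, x2 ≥ 0.
Both inputs are positive at the optimum. There the fines and water demand constraints are tight.
Solving gives x1 = 2.065, x2 = 8.413.
Cost = 1.126·2.065 + 0.025·8.413 = 2.53552.

$2.536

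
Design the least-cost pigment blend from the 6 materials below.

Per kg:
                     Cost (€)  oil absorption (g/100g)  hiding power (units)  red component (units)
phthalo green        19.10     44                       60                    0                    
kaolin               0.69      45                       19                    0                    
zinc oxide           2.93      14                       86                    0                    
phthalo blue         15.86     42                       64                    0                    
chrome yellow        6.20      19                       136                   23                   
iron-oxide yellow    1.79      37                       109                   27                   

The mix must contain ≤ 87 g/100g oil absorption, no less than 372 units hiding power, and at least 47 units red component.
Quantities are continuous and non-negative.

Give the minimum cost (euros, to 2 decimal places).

€10.49

This is a linear program. Let x1 = kg of phthalo green, x2 = kg of kaolin, x3 = kg of zinc oxide, x4 = kg of phthalo blue, x5 = kg of chrome yellow, x6 = kg of iron-oxide yellow.
Minimise 19.1x1 + 0.69x2 + 2.93x3 + 15.86x4 + 6.2x5 + 1.79x6 subject to:
  44x1 + 45x2 + 14x3 + 42x4 + 19x5 + 37x6 ≤ 87   (oil absorption)
  60x1 + 19x2 + 86x3 + 64x4 + 136x5 + 109x6 ≥ 372   (hiding power)
  23x5 + 27x6 ≥ 47   (red component)
  x1, x2, x3, x4, x5, x6 ≥ 0.
The cheapest feasible vertex uses only zinc oxide, chrome yellow, iron-oxide yellow; phthalo green, kaolin, phthalo blue are not used. The oil absorption, hiding power, red component requirements are met with equality.
That vertex is x3 = 1.938, x5 = 0.3622, x6 = 1.432.
Total cost: 2.93·1.938 + 6.2·0.3622 + 1.79·1.432 = 10.4873.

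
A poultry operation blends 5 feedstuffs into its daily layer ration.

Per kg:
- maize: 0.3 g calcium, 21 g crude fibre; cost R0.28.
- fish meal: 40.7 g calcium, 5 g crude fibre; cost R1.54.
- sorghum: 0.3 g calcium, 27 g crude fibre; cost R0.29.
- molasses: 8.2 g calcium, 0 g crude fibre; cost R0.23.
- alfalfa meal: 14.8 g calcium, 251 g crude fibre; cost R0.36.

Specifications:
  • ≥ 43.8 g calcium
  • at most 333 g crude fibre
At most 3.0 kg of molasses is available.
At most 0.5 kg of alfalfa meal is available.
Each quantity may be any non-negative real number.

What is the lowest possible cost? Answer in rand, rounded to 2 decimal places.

Set it up as a linear program. Let x1 = kg of maize, x2 = kg of fish meal, x3 = kg of sorghum, x4 = kg of molasses, x5 = kg of alfalfa meal.
min 0.28x1 + 1.54x2 + 0.29x3 + 0.23x4 + 0.36x5 with:
  0.3x1 + 40.7x2 + 0.3x3 + 8.2x4 + 14.8x5 ≥ 43.8   (calcium)
  21x1 + 5x2 + 27x3 + 251x5 ≤ 333   (crude fibre)
  x4 ≤ 3
  x5 ≤ 0.5
  x1, x2, x3, x4, x5 ≥ 0.
At the optimum only fish meal, molasses, alfalfa meal are positive (maize, sorghum = 0). There the calcium, the molasses cap, the alfalfa meal cap constraints are tight.
Solving gives x2 = 0.2899, x4 = 3, x5 = 0.5.
Cost = 1.54·0.2899 + 0.23·3 + 0.36·0.5 = 1.3164.

R1.32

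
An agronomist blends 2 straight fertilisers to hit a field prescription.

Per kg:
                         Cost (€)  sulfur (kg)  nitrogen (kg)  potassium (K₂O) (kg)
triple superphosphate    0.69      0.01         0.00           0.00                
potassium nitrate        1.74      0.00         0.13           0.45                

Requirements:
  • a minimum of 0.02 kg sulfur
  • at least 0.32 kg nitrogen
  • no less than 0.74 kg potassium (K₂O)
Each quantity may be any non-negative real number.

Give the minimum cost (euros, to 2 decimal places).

€5.66

Let x1 = kg of triple superphosphate, x2 = kg of potassium nitrate.
min 0.69x1 + 1.74x2 s.t.:
  0.01x1 ≥ 0.02   (sulfur)
  0.13x2 ≥ 0.32   (nitrogen)
  0.45x2 ≥ 0.74   (potassium (K₂O))
  x1, x2 ≥ 0.
Both inputs are positive at the optimum. There the sulfur and nitrogen constraints are tight.
So triple superphosphate = 2 kg, potassium nitrate = 2.462 kg.
Total cost: 0.69·2 + 1.74·2.462 = 5.6639.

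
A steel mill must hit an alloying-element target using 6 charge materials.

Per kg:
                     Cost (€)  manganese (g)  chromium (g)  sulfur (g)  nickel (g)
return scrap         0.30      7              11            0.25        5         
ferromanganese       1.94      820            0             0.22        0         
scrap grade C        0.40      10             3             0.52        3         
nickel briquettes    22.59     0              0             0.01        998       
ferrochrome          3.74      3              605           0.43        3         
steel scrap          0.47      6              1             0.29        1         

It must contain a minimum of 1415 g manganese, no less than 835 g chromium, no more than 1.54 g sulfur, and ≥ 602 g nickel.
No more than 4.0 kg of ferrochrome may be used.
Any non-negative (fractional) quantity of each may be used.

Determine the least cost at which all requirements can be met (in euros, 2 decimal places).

€22.03

Treat it as an LP. Let x1 = kg of return scrap, x2 = kg of ferromanganese, x3 = kg of scrap grade C, x4 = kg of nickel briquettes, x5 = kg of ferrochrome, x6 = kg of steel scrap.
Minimise 0.3x1 + 1.94x2 + 0.4x3 + 22.59x4 + 3.74x5 + 0.47x6 with:
  7x1 + 820x2 + 10x3 + 3x5 + 6x6 ≥ 1415   (manganese)
  11x1 + 3x3 + 605x5 + 1x6 ≥ 835   (chromium)
  0.25x1 + 0.22x2 + 0.52x3 + 0.01x4 + 0.43x5 + 0.29x6 ≤ 1.54   (sulfur)
  5x1 + 3x3 + 998x4 + 3x5 + 1x6 ≥ 602   (nickel)
  x5 ≤ 4
  x1, x2, x3, x4, x5, x6 ≥ 0.
The minimum-cost mix takes nothing from return scrap, scrap grade C, steel scrap — only ferromanganese, nickel briquettes, ferrochrome. There the manganese, chromium, nickel constraints are tight.
So ferromanganese = 1.721 kg, nickel briquettes = 0.5991 kg, ferrochrome = 1.38 kg.
Hence cost = 1.94·1.721 + 22.59·0.5991 + 3.74·1.38 = €22.0336.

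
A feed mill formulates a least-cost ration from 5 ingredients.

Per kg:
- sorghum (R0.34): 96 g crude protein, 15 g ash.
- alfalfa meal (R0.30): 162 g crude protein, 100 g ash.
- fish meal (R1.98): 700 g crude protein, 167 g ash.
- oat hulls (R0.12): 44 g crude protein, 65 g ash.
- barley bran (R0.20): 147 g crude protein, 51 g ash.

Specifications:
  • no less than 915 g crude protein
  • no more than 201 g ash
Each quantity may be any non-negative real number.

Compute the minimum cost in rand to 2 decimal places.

Treat it as an LP. Let x1 = kg of sorghum, x2 = kg of alfalfa meal, x3 = kg of fish meal, x4 = kg of oat hulls, x5 = kg of barley bran.
Minimize 0.34x1 + 0.3x2 + 1.98x3 + 0.12x4 + 0.2x5 subject to:
  96x1 + 162x2 + 700x3 + 44x4 + 147x5 ≥ 915   (crude protein)
  15x1 + 100x2 + 167x3 + 65x4 + 51x5 ≤ 201   (ash)
  x1, x2, x3, x4, x5 ≥ 0.
The optimal basis is {sorghum, barley bran}; alfalfa meal, fish meal, oat hulls drop out. The crude protein and ash requirements are met with equality.
Solving gives x1 = 6.361, x5 = 2.07.
Hence cost = 0.34·6.361 + 0.2·2.07 = R2.5767.

R2.58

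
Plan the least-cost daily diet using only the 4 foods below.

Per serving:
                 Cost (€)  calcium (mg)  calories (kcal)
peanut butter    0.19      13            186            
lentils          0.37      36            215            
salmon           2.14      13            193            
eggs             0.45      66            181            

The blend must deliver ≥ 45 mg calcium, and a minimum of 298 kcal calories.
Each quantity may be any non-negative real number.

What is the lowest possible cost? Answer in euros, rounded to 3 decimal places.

Let x1 = servings of peanut butter, x2 = servings of lentils, x3 = servings of salmon, x4 = servings of eggs.
Minimise 0.19x1 + 0.37x2 + 2.14x3 + 0.45x4 subject to:
  13x1 + 36x2 + 13x3 + 66x4 ≥ 45   (calcium)
  186x1 + 215x2 + 193x3 + 181x4 ≥ 298   (calories)
  x1, x2, x3, x4 ≥ 0.
At the optimum only peanut butter, eggs are positive (lentils, salmon = 0). The calcium and calories requirements are met with equality.
That vertex is x1 = 1.1612, x4 = 0.45309.
Hence cost = 0.19·1.1612 + 0.45·0.45309 = €0.42452.

€0.425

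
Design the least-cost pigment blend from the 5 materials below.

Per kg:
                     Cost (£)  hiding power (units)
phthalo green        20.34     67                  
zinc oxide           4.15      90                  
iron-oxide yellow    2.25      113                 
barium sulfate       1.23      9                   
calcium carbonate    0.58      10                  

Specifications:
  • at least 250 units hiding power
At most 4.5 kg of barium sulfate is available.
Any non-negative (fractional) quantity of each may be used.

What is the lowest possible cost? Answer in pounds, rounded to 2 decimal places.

This is a linear program. Let x1 = kg of phthalo green, x2 = kg of zinc oxide, x3 = kg of iron-oxide yellow, x4 = kg of barium sulfate, x5 = kg of calcium carbonate.
min 20.34x1 + 4.15x2 + 2.25x3 + 1.23x4 + 0.58x5 with:
  67x1 + 90x2 + 113x3 + 9x4 + 10x5 ≥ 250   (hiding power)
  x4 ≤ 4.5
  x1, x2, x3, x4, x5 ≥ 0.
The cheapest feasible vertex uses only iron-oxide yellow; phthalo green, zinc oxide, barium sulfate, calcium carbonate are not used. The hiding power requirement is met with equality.
So iron-oxide yellow = 2.212 kg.
Total cost: 2.25·2.212 = 4.9770.

£4.98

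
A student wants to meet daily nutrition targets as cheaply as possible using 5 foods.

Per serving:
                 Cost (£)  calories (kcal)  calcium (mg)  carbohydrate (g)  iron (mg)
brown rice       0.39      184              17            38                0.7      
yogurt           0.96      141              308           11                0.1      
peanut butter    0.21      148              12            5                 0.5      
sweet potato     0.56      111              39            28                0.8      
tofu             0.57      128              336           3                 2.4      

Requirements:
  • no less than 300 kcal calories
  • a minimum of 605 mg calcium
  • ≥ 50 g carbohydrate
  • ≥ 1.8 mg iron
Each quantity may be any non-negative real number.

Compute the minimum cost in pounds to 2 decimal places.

This is a linear program. Let x1 = servings of brown rice, x2 = servings of yogurt, x3 = servings of peanut butter, x4 = servings of sweet potato, x5 = servings of tofu.
min 0.39x1 + 0.96x2 + 0.21x3 + 0.56x4 + 0.57x5 with:
  184x1 + 141x2 + 148x3 + 111x4 + 128x5 ≥ 300   (calories)
  17x1 + 308x2 + 12x3 + 39x4 + 336x5 ≥ 605   (calcium)
  38x1 + 11x2 + 5x3 + 28x4 + 3x5 ≥ 50   (carbohydrate)
  0.7x1 + 0.1x2 + 0.5x3 + 0.8x4 + 2.4x5 ≥ 1.8   (iron)
  x1, x2, x3, x4, x5 ≥ 0.
The cheapest feasible vertex uses only brown rice, tofu; yogurt, peanut butter, sweet potato are not used. Binding constraints: calcium and carbohydrate.
Solving gives x1 = 1.178, x5 = 1.741.
Objective = 0.39·1.178 + 0.57·1.741 = 1.4518.

£1.45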